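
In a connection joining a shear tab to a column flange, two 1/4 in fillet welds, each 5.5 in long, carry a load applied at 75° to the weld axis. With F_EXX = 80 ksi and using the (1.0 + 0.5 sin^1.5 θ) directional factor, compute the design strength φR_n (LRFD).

t_e = 0.707 × 0.25 = 0.1767 in; A_we = 0.1767 × 11 = 1.944 in².
Directional factor: 1.0 + 0.5 sin^1.5(75°) = 1.475.
F_nw = 0.6 × 80 × 1.475 = 70.78 ksi.
φR_n = 0.75 × 70.78 × 1.944 = 103.2 kips.

φR_n ≈ 103 kips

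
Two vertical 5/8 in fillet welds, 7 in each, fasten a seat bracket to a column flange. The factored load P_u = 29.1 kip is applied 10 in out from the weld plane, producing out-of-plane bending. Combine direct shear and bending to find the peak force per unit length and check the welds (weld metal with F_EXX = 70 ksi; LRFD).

f_max ≈ 17.9 kip/in; NOT adequate

L_w = 2 × 7 = 14 in; section modulus (unit throat) S = 2 × L²/6 = 16.33 in².
Direct shear f_v = P/L_w = 29.1/14 = 2.079 kip/in.
Moment M = P × e = 29.1 × 10 = 291 kip·in; bending f_b = M/S = 17.82 kip/in.
f_max = √(f_v² + f_b²) = √(2.079² + 17.82²) = 17.94 kip/in.
φr_n = 0.75 × 0.6 × 70 × (0.707 × 0.625) = 13.92 kip/in → NOT adequate.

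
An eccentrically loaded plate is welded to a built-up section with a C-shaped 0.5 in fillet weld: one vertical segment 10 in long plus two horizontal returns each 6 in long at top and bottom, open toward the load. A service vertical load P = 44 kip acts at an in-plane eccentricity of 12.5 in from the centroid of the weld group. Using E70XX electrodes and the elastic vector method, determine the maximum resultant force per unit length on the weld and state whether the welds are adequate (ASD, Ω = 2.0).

f_max ≈ 9.23 kip/in; NOT adequate

E70XX → F_EXX = 70 ksi.
Total weld length L_w = 22 in. Treat welds as unit-width lines.
Centroid: x̄ = 2×6×3 / 22 = 1.636 in from the vertical weld.
Polar moment about centroid: J = I_x + I_y = [10³/12 + 2×6×5²] + [10×1.636² + 2(6³/12 + 6×1.364²)] = 468.4 in³.
Direct shear f_v = P/L_w = 44 / 22 = 2 kip/in (vertical).
Torsion M = P·e = 44 × 12.5 = 550 kip·in.
Critical point at (x, y) = (4.364, 5) from centroid. f_tx = M·y/J = 5.871 kip/in; f_ty = M·x/J = 5.124 kip/in.
Resultant f_max = √[f_tx² + (f_v + f_ty)²] = √[5.871² + (2 + 5.124)²] = 9.231 kip/in.
Capacity per unit length: r_n/Ω = (1/2.0) × 0.6 × 70 × (0.707 × 0.5) = 7.423 kip/in.
9.231 > 7.423 → NOT adequate.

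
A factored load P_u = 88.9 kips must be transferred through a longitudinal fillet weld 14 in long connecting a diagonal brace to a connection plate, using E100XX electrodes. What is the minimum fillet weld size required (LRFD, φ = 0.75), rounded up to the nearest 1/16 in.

w = 1/4 in

E100XX → F_EXX = 100 ksi.
Total weld length L = 14 in.
Required throat t_e = P_u / (φ × 0.6 F_EXX × L) = 88.9 / (0.75 × 0.6 × 100 × 14) = 0.1411 in.
Required leg w = t_e / 0.707 = 0.1996 in → use 1/4 in.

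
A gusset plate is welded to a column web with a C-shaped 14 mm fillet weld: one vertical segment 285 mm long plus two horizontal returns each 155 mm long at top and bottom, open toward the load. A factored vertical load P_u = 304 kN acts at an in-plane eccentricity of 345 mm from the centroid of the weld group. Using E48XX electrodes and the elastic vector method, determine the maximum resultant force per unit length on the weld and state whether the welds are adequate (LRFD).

E48XX → F_EXX = 480 MPa.
Total weld length L_w = 595 mm. Treat welds as unit-width lines.
Centroid: x̄ = 2×155×77.5 / 595 = 40.38 mm from the vertical weld.
Polar moment about centroid: J = I_x + I_y = [285³/12 + 2×155×142.5²] + [285×40.38² + 2(155³/12 + 155×37.12²)] = 9737000 mm³.
Direct shear f_v = P/L_w = 304×10³ / 595 = 510.9 N/mm (vertical).
Torsion M = P·e = 304×10³ × 345 = 104880000 N·mm.
Critical point at (x, y) = (114.6, 142.5) from centroid. f_tx = M·y/J = 1535 N/mm; f_ty = M·x/J = 1235 N/mm.
Resultant f_max = √[f_tx² + (f_v + f_ty)²] = √[1535² + (510.9 + 1235)²] = 2325 N/mm.
Capacity per unit length: φr_n = 0.75 × 0.6 × 480 × (0.707 × 14) = 2138 N/mm.
2325 > 2138 → NOT adequate.

f_max ≈ 2320 N/mm; NOT adequate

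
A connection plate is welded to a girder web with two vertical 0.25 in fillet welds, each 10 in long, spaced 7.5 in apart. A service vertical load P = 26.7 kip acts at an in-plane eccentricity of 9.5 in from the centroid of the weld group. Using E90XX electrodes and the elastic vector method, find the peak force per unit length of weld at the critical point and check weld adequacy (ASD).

E90XX → F_EXX = 90 ksi.
Total weld length L_w = 20 in. Treat welds as unit-width lines.
Polar moment about centroid: J = 2[d³/12 + d(b/2)²] = 2[10³/12 + 10×3.75²] = 447.9 in³.
Direct shear f_v = P/L_w = 26.7 / 20 = 1.335 kip/in (vertical).
Torsion M = P·e = 26.7 × 9.5 = 253.65 kip·in.
Critical point at (x, y) = (3.75, 5) from centroid. f_tx = M·y/J = 2.831 kip/in; f_ty = M·x/J = 2.124 kip/in.
Resultant f_max = √[f_tx² + (f_v + f_ty)²] = √[2.831² + (1.335 + 2.124)²] = 4.47 kip/in.
Capacity per unit length: r_n/Ω = (1/2.0) × 0.6 × 90 × (0.707 × 0.25) = 4.772 kip/in.
4.47 ≤ 4.772 → adequate.

f_max ≈ 4.47 kip/in; adequate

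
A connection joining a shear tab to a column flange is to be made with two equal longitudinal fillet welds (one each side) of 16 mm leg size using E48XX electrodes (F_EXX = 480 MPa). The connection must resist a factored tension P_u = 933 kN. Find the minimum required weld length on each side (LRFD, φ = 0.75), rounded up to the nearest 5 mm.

L = 195 mm on each side

Throat t_e = 0.707 × 16 = 11.31 mm.
φr_n = 0.75 × 0.6 × 480 × 11.31 × 10⁻³ = 2.443 kN/mm.
L_req = P_u / φr_n = 933 / 2.443 = 381.8 mm total.
Per side: 381.8 / 2 = 190.9 mm.
Round up → use L = 195 mm on each side.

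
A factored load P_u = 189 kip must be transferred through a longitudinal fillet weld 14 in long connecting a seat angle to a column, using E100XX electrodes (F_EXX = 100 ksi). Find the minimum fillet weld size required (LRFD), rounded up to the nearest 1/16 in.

Total weld length L = 14 in.
Required throat t_e = P_u / (φ × 0.6 F_EXX × L) = 189 / (0.75 × 0.6 × 100 × 14) = 0.3 in.
Required leg w = t_e / 0.707 = 0.4243 in → use 7/16 in.

w = 7/16 in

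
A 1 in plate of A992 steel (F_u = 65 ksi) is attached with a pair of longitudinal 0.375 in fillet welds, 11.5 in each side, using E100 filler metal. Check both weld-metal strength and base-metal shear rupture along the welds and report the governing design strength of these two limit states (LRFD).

E100XX → F_EXX = 100 ksi.
t_e = 0.707 × 0.375 = 0.2651 in; L = 23 in.
Weld metal: φR_n = 0.75 × 0.6 × 100 × 0.2651 × 23 = 274.4 kips.
Base metal (shear rupture): φR_n = 0.75 × 0.6 × 65 × 1 × 23 = 672.8 kips.
Governing: weld metal.

φR_n ≈ 274 kips (weld metal governs)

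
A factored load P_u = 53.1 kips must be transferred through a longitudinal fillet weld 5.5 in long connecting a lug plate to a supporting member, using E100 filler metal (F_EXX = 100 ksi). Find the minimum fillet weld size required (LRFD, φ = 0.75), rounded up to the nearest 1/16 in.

w = 5/16 in

Total weld length L = 5.5 in.
Required throat t_e = P_u / (φ × 0.6 F_EXX × L) = 53.1 / (0.75 × 0.6 × 100 × 5.5) = 0.2145 in.
Required leg w = t_e / 0.707 = 0.3035 in → use 5/16 in.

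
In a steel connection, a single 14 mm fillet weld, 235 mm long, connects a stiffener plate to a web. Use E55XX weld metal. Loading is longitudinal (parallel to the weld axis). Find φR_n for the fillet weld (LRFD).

E55XX → F_EXX = 550 MPa.
Effective throat t_e = 0.707 × 14 = 9.898 mm.
Total length L = 235 mm; A_we = 9.898 × 235 = 2326 mm².
F_nw = 0.6 F_EXX = 0.6 × 550 = 330 MPa.
φR_n = 0.75 × 330 × 2326 × 10⁻³ = 575.7 kN.

φR_n ≈ 576 kN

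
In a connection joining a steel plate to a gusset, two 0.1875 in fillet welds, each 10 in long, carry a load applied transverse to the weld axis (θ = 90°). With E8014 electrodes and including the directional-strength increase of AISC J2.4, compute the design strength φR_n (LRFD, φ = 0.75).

E80XX → F_EXX = 80 ksi.
t_e = 0.707 × 0.1875 = 0.1326 in; A_we = 0.1326 × 20 = 2.651 in².
Directional factor: 1.0 + 0.5 sin^1.5(90°) = 1.5.
F_nw = 0.6 × 80 × 1.5 = 72 ksi.
φR_n = 0.75 × 72 × 2.651 = 143.2 kip.

φR_n ≈ 143 kip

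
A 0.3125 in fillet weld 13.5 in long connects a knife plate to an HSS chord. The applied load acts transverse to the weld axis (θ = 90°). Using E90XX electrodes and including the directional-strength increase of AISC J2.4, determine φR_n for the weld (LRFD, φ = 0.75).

E90XX → F_EXX = 90 ksi.
t_e = 0.707 × 0.3125 = 0.2209 in; A_we = 0.2209 × 13.5 = 2.983 in².
Directional factor: 1.0 + 0.5 sin^1.5(90°) = 1.5.
F_nw = 0.6 × 90 × 1.5 = 81 ksi.
φR_n = 0.75 × 81 × 2.983 = 181.2 kip.

φR_n ≈ 181 kip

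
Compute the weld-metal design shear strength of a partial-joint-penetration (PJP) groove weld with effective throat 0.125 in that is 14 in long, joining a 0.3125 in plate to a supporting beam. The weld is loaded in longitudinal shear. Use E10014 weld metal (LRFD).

E100XX → F_EXX = 100 ksi.
Effective throat (given) t_e = 0.125 in.
A_we = 0.125 × 14 = 1.75 in².
F_nw = 0.6 F_EXX = 60 ksi.
φR_n = 0.75 × 60 × 1.75 = 78.75 kips.

φR_n ≈ 78.8 kips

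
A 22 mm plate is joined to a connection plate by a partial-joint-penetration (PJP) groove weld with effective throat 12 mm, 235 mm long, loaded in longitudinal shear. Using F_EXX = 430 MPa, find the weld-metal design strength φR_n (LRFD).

Effective throat (given) t_e = 12 mm.
A_we = 12 × 235 = 2820 mm².
F_nw = 0.6 F_EXX = 258 MPa.
φR_n = 0.75 × 258 × 2820 × 10⁻³ = 545.7 kN.

φR_n ≈ 546 kN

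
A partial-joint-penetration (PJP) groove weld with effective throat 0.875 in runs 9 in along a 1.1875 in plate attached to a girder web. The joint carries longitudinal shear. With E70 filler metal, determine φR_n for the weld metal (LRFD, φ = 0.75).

E70XX → F_EXX = 70 ksi.
Effective throat (given) t_e = 0.875 in.
A_we = 0.875 × 9 = 7.875 in².
F_nw = 0.6 F_EXX = 42 ksi.
φR_n = 0.75 × 42 × 7.875 = 248.1 kips.

φR_n ≈ 248 kips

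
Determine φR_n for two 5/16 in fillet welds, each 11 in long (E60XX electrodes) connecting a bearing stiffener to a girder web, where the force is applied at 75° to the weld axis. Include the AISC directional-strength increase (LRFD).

E60XX → F_EXX = 60 ksi.
t_e = 0.707 × 0.3125 = 0.2209 in; A_we = 0.2209 × 22 = 4.861 in².
Directional factor: 1.0 + 0.5 sin^1.5(75°) = 1.475.
F_nw = 0.6 × 60 × 1.475 = 53.09 ksi.
φR_n = 0.75 × 53.09 × 4.861 = 193.5 kip.

φR_n ≈ 194 kip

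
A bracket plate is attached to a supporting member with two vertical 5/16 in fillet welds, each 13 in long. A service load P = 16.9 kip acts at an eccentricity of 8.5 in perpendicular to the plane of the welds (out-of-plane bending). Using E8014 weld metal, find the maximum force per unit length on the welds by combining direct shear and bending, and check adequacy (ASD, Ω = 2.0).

E80XX → F_EXX = 80 ksi.
L_w = 2 × 13 = 26 in; section modulus (unit throat) S = 2 × L²/6 = 56.33 in².
Direct shear f_v = P/L_w = 16.9/26 = 0.65 kip/in.
Moment M = P × e = 16.9 × 8.5 = 143.65 kip·in; bending f_b = M/S = 2.55 kip/in.
f_max = √(f_v² + f_b²) = √(0.65² + 2.55²) = 2.632 kip/in.
r_n/Ω = (1/2.0) × 0.6 × 80 × (0.707 × 0.3125) = 5.302 kip/in → adequate.

f_max ≈ 2.63 kip/in; adequate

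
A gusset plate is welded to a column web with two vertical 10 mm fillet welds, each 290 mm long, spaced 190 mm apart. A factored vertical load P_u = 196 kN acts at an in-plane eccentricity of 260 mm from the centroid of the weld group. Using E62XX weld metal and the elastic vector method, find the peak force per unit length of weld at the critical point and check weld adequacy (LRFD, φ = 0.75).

E62XX → F_EXX = 620 MPa.
Total weld length L_w = 580 mm. Treat welds as unit-width lines.
Polar moment about centroid: J = 2[d³/12 + d(b/2)²] = 2[290³/12 + 290×95²] = 9299000 mm³.
Direct shear f_v = P/L_w = 196×10³ / 580 = 337.9 N/mm (vertical).
Torsion M = P·e = 196×10³ × 260 = 50960000 N·mm.
Critical point at (x, y) = (95, 145) from centroid. f_tx = M·y/J = 794.6 N/mm; f_ty = M·x/J = 520.6 N/mm.
Resultant f_max = √[f_tx² + (f_v + f_ty)²] = √[794.6² + (337.9 + 520.6)²] = 1170 N/mm.
Capacity per unit length: φr_n = 0.75 × 0.6 × 620 × (0.707 × 10) = 1973 N/mm.
1170 ≤ 1973 → adequate.

f_max ≈ 1170 N/mm; adequate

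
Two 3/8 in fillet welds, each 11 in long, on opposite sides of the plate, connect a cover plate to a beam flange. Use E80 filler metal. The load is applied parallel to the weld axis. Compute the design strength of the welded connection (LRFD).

E80XX → F_EXX = 80 ksi.
Effective throat t_e = 0.707 × 0.375 = 0.2651 in.
Total length L = 22 in; A_we = 0.2651 × 22 = 5.833 in².
F_nw = 0.6 F_EXX = 0.6 × 80 = 48 ksi.
φR_n = 0.75 × 48 × 5.833 = 210 kips.

φR_n ≈ 210 kips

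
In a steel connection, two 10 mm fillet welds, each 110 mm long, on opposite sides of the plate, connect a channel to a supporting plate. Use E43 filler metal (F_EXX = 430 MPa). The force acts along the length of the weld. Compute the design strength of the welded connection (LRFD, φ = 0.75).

φR_n ≈ 301 kN

Effective throat t_e = 0.707 × 10 = 7.07 mm.
Total length L = 220 mm; A_we = 7.07 × 220 = 1555 mm².
F_nw = 0.6 F_EXX = 0.6 × 430 = 258 MPa.
φR_n = 0.75 × 258 × 1555 × 10⁻³ = 301 kN.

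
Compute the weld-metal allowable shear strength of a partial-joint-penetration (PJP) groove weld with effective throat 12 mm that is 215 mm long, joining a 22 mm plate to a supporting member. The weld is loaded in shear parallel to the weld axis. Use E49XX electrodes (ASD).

R_n/Ω ≈ 379 kN

E49XX → F_EXX = 490 MPa.
Effective throat (given) t_e = 12 mm.
A_we = 12 × 215 = 2580 mm².
F_nw = 0.6 F_EXX = 294 MPa.
R_n/Ω = (294 × 2580) / 2.0 × 10⁻³ = 379.3 kN.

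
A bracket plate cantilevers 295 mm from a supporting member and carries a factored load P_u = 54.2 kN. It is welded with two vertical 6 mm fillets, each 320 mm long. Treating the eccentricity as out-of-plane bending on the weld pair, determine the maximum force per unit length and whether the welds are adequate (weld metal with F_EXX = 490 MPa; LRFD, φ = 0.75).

f_max ≈ 476 N/mm; adequate

L_w = 2 × 320 = 640 mm; section modulus (unit throat) S = 2 × L²/6 = 34130 mm².
Direct shear f_v = P/L_w = 54.2×10³/640 = 84.69 N/mm.
Moment M = P × e = 54.2×10³ × 295 = 15989000 N·mm; bending f_b = M/S = 468.4 N/mm.
f_max = √(f_v² + f_b²) = √(84.69² + 468.4²) = 476 N/mm.
φr_n = 0.75 × 0.6 × 490 × (0.707 × 6) = 935.4 N/mm → adequate.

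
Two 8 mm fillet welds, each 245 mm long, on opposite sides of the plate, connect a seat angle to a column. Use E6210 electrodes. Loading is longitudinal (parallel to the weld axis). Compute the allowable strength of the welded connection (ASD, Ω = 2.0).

E62XX → F_EXX = 620 MPa.
Effective throat t_e = 0.707 × 8 = 5.656 mm.
Total length L = 490 mm; A_we = 5.656 × 490 = 2771 mm².
F_nw = 0.6 F_EXX = 0.6 × 620 = 372 MPa.
R_n = 372 × 2771 × 10⁻³ = 1031 kN; R_n/Ω = 1031/2.0 = 515.5 kN.

R_n/Ω ≈ 515 kN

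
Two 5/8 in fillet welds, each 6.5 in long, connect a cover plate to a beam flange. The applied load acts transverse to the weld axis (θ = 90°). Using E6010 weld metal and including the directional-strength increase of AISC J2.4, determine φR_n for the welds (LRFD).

φR_n ≈ 233 kip

E60XX → F_EXX = 60 ksi.
t_e = 0.707 × 0.625 = 0.4419 in; A_we = 0.4419 × 13 = 5.744 in².
Directional factor: 1.0 + 0.5 sin^1.5(90°) = 1.5.
F_nw = 0.6 × 60 × 1.5 = 54 ksi.
φR_n = 0.75 × 54 × 5.744 = 232.6 kip.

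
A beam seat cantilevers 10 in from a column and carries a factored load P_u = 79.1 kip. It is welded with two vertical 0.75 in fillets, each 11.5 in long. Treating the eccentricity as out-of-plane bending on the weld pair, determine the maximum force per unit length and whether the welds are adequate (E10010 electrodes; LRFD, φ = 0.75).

E100XX → F_EXX = 100 ksi.
L_w = 2 × 11.5 = 23 in; section modulus (unit throat) S = 2 × L²/6 = 44.08 in².
Direct shear f_v = P/L_w = 79.1/23 = 3.439 kip/in.
Moment M = P × e = 79.1 × 10 = 791 kip·in; bending f_b = M/S = 17.94 kip/in.
f_max = √(f_v² + f_b²) = √(3.439² + 17.94²) = 18.27 kip/in.
φr_n = 0.75 × 0.6 × 100 × (0.707 × 0.75) = 23.86 kip/in → adequate.

f_max ≈ 18.3 kip/in; adequate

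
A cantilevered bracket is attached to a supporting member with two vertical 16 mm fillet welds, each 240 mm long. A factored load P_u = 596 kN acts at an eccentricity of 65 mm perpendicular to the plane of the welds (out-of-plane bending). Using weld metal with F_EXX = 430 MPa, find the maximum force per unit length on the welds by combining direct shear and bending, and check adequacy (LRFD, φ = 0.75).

L_w = 2 × 240 = 480 mm; section modulus (unit throat) S = 2 × L²/6 = 19200 mm².
Direct shear f_v = P/L_w = 596×10³/480 = 1242 N/mm.
Moment M = P × e = 596×10³ × 65 = 38740000 N·mm; bending f_b = M/S = 2018 N/mm.
f_max = √(f_v² + f_b²) = √(1242² + 2018²) = 2369 N/mm.
φr_n = 0.75 × 0.6 × 430 × (0.707 × 16) = 2189 N/mm → NOT adequate.

f_max ≈ 2370 N/mm; NOT adequate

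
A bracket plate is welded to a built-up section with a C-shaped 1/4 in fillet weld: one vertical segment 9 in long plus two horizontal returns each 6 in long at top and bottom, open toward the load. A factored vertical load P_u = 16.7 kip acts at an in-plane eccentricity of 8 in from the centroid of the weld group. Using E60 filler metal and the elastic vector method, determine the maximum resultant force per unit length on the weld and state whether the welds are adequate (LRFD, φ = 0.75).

E60XX → F_EXX = 60 ksi.
Total weld length L_w = 21 in. Treat welds as unit-width lines.
Centroid: x̄ = 2×6×3 / 21 = 1.714 in from the vertical weld.
Polar moment about centroid: J = I_x + I_y = [9³/12 + 2×6×4.5²] + [9×1.714² + 2(6³/12 + 6×1.286²)] = 386 in³.
Direct shear f_v = P/L_w = 16.7 / 21 = 0.7952 kip/in (vertical).
Torsion M = P·e = 16.7 × 8 = 133.6 kip·in.
Critical point at (x, y) = (4.286, 4.5) from centroid. f_tx = M·y/J = 1.557 kip/in; f_ty = M·x/J = 1.483 kip/in.
Resultant f_max = √[f_tx² + (f_v + f_ty)²] = √[1.557² + (0.7952 + 1.483)²] = 2.76 kip/in.
Capacity per unit length: φr_n = 0.75 × 0.6 × 60 × (0.707 × 0.25) = 4.772 kip/in.
2.76 ≤ 4.772 → adequate.

f_max ≈ 2.76 kip/in; adequate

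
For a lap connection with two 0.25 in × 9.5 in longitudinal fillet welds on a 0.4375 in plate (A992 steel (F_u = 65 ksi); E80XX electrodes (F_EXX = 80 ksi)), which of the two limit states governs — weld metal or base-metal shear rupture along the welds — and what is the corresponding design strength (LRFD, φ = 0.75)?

φR_n ≈ 121 kip (weld metal governs)

t_e = 0.707 × 0.25 = 0.1767 in; L = 19 in.
Weld metal: φR_n = 0.75 × 0.6 × 80 × 0.1767 × 19 = 120.9 kip.
Base metal (shear rupture): φR_n = 0.75 × 0.6 × 65 × 0.4375 × 19 = 243.1 kip.
Governing: weld metal.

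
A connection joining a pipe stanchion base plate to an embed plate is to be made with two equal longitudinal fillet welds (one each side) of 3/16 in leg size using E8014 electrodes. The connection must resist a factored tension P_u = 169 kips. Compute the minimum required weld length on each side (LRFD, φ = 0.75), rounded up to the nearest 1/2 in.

E80XX → F_EXX = 80 ksi.
Throat t_e = 0.707 × 0.1875 = 0.1326 in.
φr_n = 0.75 × 0.6 × 80 × 0.1326 = 4.772 kips/in.
L_req = P_u / φr_n = 169 / 4.772 = 35.41 in total.
Per side: 35.41 / 2 = 17.71 in.
Round up → use L = 18 in on each side.

L = 18 in on each side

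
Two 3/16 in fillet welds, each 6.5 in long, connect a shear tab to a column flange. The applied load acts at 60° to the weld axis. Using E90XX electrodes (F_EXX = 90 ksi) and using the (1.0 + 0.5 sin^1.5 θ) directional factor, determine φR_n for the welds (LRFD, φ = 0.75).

t_e = 0.707 × 0.1875 = 0.1326 in; A_we = 0.1326 × 13 = 1.723 in².
Directional factor: 1.0 + 0.5 sin^1.5(60°) = 1.403.
F_nw = 0.6 × 90 × 1.403 = 75.76 ksi.
φR_n = 0.75 × 75.76 × 1.723 = 97.92 kip.

φR_n ≈ 97.9 kip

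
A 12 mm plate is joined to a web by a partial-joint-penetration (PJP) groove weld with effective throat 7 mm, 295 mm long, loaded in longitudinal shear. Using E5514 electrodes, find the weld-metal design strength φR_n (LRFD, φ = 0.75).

φR_n ≈ 511 kN

E55XX → F_EXX = 550 MPa.
Effective throat (given) t_e = 7 mm.
A_we = 7 × 295 = 2065 mm².
F_nw = 0.6 F_EXX = 330 MPa.
φR_n = 0.75 × 330 × 2065 × 10⁻³ = 511.1 kN.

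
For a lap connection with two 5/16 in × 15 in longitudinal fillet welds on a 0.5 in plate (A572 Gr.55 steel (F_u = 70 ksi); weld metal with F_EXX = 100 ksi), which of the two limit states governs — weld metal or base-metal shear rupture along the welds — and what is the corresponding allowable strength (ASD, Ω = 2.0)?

t_e = 0.707 × 0.3125 = 0.2209 in; L = 30 in.
Weld metal: R_n/Ω = (1/2.0) × 0.6 × 100 × 0.2209 × 30 = 198.8 kip.
Base metal (shear rupture): R_n/Ω = (1/2.0) × 0.6 × 70 × 0.5 × 30 = 315 kip.
Governing: weld metal.

R_n/Ω ≈ 199 kip (weld metal governs)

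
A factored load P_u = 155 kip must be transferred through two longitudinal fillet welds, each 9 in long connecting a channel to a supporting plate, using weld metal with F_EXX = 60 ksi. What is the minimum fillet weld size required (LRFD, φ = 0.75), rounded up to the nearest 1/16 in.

w = 1/2 in

Total weld length L = 18 in.
Required throat t_e = P_u / (φ × 0.6 F_EXX × L) = 155 / (0.75 × 0.6 × 60 × 18) = 0.3189 in.
Required leg w = t_e / 0.707 = 0.4511 in → use 1/2 in.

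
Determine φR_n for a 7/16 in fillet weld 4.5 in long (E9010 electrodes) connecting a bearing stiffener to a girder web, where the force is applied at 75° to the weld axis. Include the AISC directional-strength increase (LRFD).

E90XX → F_EXX = 90 ksi.
t_e = 0.707 × 0.4375 = 0.3093 in; A_we = 0.3093 × 4.5 = 1.392 in².
Directional factor: 1.0 + 0.5 sin^1.5(75°) = 1.475.
F_nw = 0.6 × 90 × 1.475 = 79.63 ksi.
φR_n = 0.75 × 79.63 × 1.392 = 83.13 kips.

φR_n ≈ 83.1 kips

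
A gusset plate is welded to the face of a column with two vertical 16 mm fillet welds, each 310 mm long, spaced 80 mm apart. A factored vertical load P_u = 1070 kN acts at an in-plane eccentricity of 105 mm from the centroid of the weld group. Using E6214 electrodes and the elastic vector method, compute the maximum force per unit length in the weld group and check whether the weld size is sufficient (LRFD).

E62XX → F_EXX = 620 MPa.
Total weld length L_w = 620 mm. Treat welds as unit-width lines.
Polar moment about centroid: J = 2[d³/12 + d(b/2)²] = 2[310³/12 + 310×40²] = 5957000 mm³.
Direct shear f_v = P/L_w = 1070×10³ / 620 = 1726 N/mm (vertical).
Torsion M = P·e = 1070×10³ × 105 = 112350000 N·mm.
Critical point at (x, y) = (40, 155) from centroid. f_tx = M·y/J = 2923 N/mm; f_ty = M·x/J = 754.4 N/mm.
Resultant f_max = √[f_tx² + (f_v + f_ty)²] = √[2923² + (1726 + 754.4)²] = 3834 N/mm.
Capacity per unit length: φr_n = 0.75 × 0.6 × 620 × (0.707 × 16) = 3156 N/mm.
3834 > 3156 → NOT adequate.

f_max ≈ 3830 N/mm; NOT adequate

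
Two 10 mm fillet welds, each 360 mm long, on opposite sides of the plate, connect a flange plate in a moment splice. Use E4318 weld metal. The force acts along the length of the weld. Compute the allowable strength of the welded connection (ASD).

R_n/Ω ≈ 657 kN

E43XX → F_EXX = 430 MPa.
Effective throat t_e = 0.707 × 10 = 7.07 mm.
Total length L = 720 mm; A_we = 7.07 × 720 = 5090 mm².
F_nw = 0.6 F_EXX = 0.6 × 430 = 258 MPa.
R_n = 258 × 5090 × 10⁻³ = 1313 kN; R_n/Ω = 1313/2.0 = 656.7 kN.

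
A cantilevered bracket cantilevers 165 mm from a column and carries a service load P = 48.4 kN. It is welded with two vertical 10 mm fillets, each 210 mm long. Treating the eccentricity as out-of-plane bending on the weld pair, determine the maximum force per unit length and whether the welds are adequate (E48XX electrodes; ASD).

f_max ≈ 555 N/mm; adequate

E48XX → F_EXX = 480 MPa.
L_w = 2 × 210 = 420 mm; section modulus (unit throat) S = 2 × L²/6 = 14700 mm².
Direct shear f_v = P/L_w = 48.4×10³/420 = 115.2 N/mm.
Moment M = P × e = 48.4×10³ × 165 = 7986000 N·mm; bending f_b = M/S = 543.3 N/mm.
f_max = √(f_v² + f_b²) = √(115.2² + 543.3²) = 555.4 N/mm.
r_n/Ω = (1/2.0) × 0.6 × 480 × (0.707 × 10) = 1018 N/mm → adequate.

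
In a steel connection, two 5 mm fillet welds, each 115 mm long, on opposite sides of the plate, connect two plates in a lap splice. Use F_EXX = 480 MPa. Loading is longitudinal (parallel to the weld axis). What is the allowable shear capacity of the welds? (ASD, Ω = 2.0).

R_n/Ω ≈ 117 kN

Effective throat t_e = 0.707 × 5 = 3.535 mm.
Total length L = 230 mm; A_we = 3.535 × 230 = 813 mm².
F_nw = 0.6 F_EXX = 0.6 × 480 = 288 MPa.
R_n = 288 × 813 × 10⁻³ = 234.2 kN; R_n/Ω = 234.2/2.0 = 117.1 kN.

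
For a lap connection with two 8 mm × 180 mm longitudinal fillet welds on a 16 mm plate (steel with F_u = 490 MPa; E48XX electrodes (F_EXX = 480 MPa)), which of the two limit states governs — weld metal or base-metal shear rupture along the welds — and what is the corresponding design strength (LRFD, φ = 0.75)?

t_e = 0.707 × 8 = 5.656 mm; L = 360 mm.
Weld metal: φR_n = 0.75 × 0.6 × 480 × 5.656 × 360 × 10⁻³ = 439.8 kN.
Base metal (shear rupture): φR_n = 0.75 × 0.6 × 490 × 16 × 360 × 10⁻³ = 1270 kN.
Governing: weld metal.

φR_n ≈ 440 kN (weld metal governs)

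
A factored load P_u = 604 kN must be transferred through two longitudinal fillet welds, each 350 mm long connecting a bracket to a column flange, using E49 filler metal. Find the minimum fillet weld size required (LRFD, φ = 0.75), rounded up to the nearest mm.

w = 6 mm

E49XX → F_EXX = 490 MPa.
Total weld length L = 700 mm.
Required throat t_e = P_u / (φ × 0.6 F_EXX × L) = 604 / (0.75 × 0.6 × 490 × 700 × 10⁻³) = 3.913 mm.
Required leg w = t_e / 0.707 = 5.535 mm → use 6 mm.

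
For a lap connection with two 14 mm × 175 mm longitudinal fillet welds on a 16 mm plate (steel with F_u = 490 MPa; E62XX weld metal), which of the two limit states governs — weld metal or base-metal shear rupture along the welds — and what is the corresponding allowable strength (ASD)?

R_n/Ω ≈ 644 kN (weld metal governs)

E62XX → F_EXX = 620 MPa.
t_e = 0.707 × 14 = 9.898 mm; L = 350 mm.
Weld metal: R_n/Ω = (1/2.0) × 0.6 × 620 × 9.898 × 350 × 10⁻³ = 644.4 kN.
Base metal (shear rupture): R_n/Ω = (1/2.0) × 0.6 × 490 × 16 × 350 × 10⁻³ = 823.2 kN.
Governing: weld metal.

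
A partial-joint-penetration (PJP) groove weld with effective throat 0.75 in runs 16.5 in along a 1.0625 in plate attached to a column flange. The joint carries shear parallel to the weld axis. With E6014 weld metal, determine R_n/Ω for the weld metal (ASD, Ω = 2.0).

R_n/Ω ≈ 223 kips

E60XX → F_EXX = 60 ksi.
Effective throat (given) t_e = 0.75 in.
A_we = 0.75 × 16.5 = 12.38 in².
F_nw = 0.6 F_EXX = 36 ksi.
R_n/Ω = (36 × 12.38) / 2.0 = 222.8 kips.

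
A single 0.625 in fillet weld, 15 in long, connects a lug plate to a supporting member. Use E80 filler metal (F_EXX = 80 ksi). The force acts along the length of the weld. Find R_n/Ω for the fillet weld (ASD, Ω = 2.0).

Effective throat t_e = 0.707 × 0.625 = 0.4419 in.
Total length L = 15 in; A_we = 0.4419 × 15 = 6.628 in².
F_nw = 0.6 F_EXX = 0.6 × 80 = 48 ksi.
R_n = 48 × 6.628 = 318.1 kips; R_n/Ω = 318.1/2.0 = 159.1 kips.

R_n/Ω ≈ 159 kips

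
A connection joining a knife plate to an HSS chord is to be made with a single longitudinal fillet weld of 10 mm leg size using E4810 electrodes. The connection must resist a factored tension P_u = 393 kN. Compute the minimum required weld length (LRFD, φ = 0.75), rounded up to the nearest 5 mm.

L = 260 mm

E48XX → F_EXX = 480 MPa.
Throat t_e = 0.707 × 10 = 7.07 mm.
φr_n = 0.75 × 0.6 × 480 × 7.07 × 10⁻³ = 1.527 kN/mm.
L_req = P_u / φr_n = 393 / 1.527 = 257.3 mm total.
Round up → use L = 260 mm.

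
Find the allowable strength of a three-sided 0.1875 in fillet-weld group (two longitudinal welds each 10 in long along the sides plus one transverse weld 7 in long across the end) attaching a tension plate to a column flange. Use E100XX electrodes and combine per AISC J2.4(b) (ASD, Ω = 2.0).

R_n/Ω ≈ 109 kips

E100XX → F_EXX = 100 ksi.
t_e = 0.707 × 0.1875 = 0.1326 in.
R_nwl = 0.6 × 100 × 0.1326 × 20 = 159.1 kips (longitudinal, 2 welds).
R_nwt = 0.6 × 100 × 0.1326 × 7 = 55.68 kips (transverse, base value).
(i) R_nwl + R_nwt = 214.8 kips; (ii) 0.85 R_nwl + 1.5 R_nwt = 218.7 kips.
R_n = max = 218.7 kips [governs: (ii)]; R_n/Ω = 109.4 kips.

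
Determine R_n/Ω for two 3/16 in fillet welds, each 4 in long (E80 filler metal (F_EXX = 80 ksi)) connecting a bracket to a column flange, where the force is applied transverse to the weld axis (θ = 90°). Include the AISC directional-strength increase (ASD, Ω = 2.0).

R_n/Ω ≈ 38.2 kip

t_e = 0.707 × 0.1875 = 0.1326 in; A_we = 0.1326 × 8 = 1.06 in².
Directional factor: 1.0 + 0.5 sin^1.5(90°) = 1.5.
F_nw = 0.6 × 80 × 1.5 = 72 ksi.
R_n/Ω = (72 × 1.06) / 2.0 = 38.18 kip.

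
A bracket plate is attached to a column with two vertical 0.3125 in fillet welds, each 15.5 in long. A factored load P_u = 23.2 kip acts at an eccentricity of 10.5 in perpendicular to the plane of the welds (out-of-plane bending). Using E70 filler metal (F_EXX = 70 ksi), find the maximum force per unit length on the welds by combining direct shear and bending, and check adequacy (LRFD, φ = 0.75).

L_w = 2 × 15.5 = 31 in; section modulus (unit throat) S = 2 × L²/6 = 80.08 in².
Direct shear f_v = P/L_w = 23.2/31 = 0.7484 kip/in.
Moment M = P × e = 23.2 × 10.5 = 243.6 kip·in; bending f_b = M/S = 3.042 kip/in.
f_max = √(f_v² + f_b²) = √(0.7484² + 3.042²) = 3.133 kip/in.
φr_n = 0.75 × 0.6 × 70 × (0.707 × 0.3125) = 6.96 kip/in → adequate.

f_max ≈ 3.13 kip/in; adequate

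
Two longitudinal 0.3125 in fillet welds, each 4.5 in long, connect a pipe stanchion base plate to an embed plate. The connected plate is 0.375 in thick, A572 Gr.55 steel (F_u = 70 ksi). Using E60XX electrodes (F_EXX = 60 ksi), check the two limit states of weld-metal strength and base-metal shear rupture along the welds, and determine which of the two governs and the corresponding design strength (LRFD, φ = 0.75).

t_e = 0.707 × 0.3125 = 0.2209 in; L = 9 in.
Weld metal: φR_n = 0.75 × 0.6 × 60 × 0.2209 × 9 = 53.69 kips.
Base metal (shear rupture): φR_n = 0.75 × 0.6 × 70 × 0.375 × 9 = 106.3 kips.
Governing: weld metal.

φR_n ≈ 53.7 kips (weld metal governs)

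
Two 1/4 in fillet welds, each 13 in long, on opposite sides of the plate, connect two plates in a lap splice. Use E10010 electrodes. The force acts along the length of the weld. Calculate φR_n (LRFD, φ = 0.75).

φR_n ≈ 207 kip

E100XX → F_EXX = 100 ksi.
Effective throat t_e = 0.707 × 0.25 = 0.1767 in.
Total length L = 26 in; A_we = 0.1767 × 26 = 4.595 in².
F_nw = 0.6 F_EXX = 0.6 × 100 = 60 ksi.
φR_n = 0.75 × 60 × 4.595 = 206.8 kip.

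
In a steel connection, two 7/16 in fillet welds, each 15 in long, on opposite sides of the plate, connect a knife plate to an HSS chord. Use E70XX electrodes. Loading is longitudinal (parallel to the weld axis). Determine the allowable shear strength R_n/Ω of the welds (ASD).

E70XX → F_EXX = 70 ksi.
Effective throat t_e = 0.707 × 0.4375 = 0.3093 in.
Total length L = 30 in; A_we = 0.3093 × 30 = 9.279 in².
F_nw = 0.6 F_EXX = 0.6 × 70 = 42 ksi.
R_n = 42 × 9.279 = 389.7 kip; R_n/Ω = 389.7/2.0 = 194.9 kip.

R_n/Ω ≈ 195 kip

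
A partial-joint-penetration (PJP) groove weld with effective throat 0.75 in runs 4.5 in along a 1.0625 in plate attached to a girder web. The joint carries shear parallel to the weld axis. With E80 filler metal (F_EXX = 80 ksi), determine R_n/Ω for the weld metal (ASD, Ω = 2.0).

Effective throat (given) t_e = 0.75 in.
A_we = 0.75 × 4.5 = 3.375 in².
F_nw = 0.6 F_EXX = 48 ksi.
R_n/Ω = (48 × 3.375) / 2.0 = 81 kip.

R_n/Ω ≈ 81 kip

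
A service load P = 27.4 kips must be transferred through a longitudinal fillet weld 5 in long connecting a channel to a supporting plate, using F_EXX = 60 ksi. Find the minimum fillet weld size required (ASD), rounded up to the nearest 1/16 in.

w = 7/16 in

Total weld length L = 5 in.
Required throat t_e = P × Ω / (0.6 F_EXX × L) = 27.4 × 2.0 / (0.6 × 60 × 5) = 0.3044 in.
Required leg w = t_e / 0.707 = 0.4306 in → use 7/16 in.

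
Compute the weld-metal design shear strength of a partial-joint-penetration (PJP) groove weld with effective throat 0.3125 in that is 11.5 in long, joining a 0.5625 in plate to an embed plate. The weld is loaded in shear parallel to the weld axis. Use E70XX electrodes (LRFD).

φR_n ≈ 113 kips

E70XX → F_EXX = 70 ksi.
Effective throat (given) t_e = 0.3125 in.
A_we = 0.3125 × 11.5 = 3.594 in².
F_nw = 0.6 F_EXX = 42 ksi.
φR_n = 0.75 × 42 × 3.594 = 113.2 kips.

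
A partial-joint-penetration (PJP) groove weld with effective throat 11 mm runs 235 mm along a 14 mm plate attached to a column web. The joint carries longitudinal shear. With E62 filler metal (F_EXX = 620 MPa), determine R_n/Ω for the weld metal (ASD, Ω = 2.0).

Effective throat (given) t_e = 11 mm.
A_we = 11 × 235 = 2585 mm².
F_nw = 0.6 F_EXX = 372 MPa.
R_n/Ω = (372 × 2585) / 2.0 × 10⁻³ = 480.8 kN.

R_n/Ω ≈ 481 kN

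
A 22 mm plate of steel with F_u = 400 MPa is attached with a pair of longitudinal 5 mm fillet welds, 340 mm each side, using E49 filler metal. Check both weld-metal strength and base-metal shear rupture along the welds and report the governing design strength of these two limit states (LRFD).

E49XX → F_EXX = 490 MPa.
t_e = 0.707 × 5 = 3.535 mm; L = 680 mm.
Weld metal: φR_n = 0.75 × 0.6 × 490 × 3.535 × 680 × 10⁻³ = 530 kN.
Base metal (shear rupture): φR_n = 0.75 × 0.6 × 400 × 22 × 680 × 10⁻³ = 2693 kN.
Governing: weld metal.

φR_n ≈ 530 kN (weld metal governs)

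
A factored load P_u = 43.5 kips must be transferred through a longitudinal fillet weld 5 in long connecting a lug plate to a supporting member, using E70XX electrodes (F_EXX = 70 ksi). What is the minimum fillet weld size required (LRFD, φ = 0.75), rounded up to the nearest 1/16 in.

w = 7/16 in

Total weld length L = 5 in.
Required throat t_e = P_u / (φ × 0.6 F_EXX × L) = 43.5 / (0.75 × 0.6 × 70 × 5) = 0.2762 in.
Required leg w = t_e / 0.707 = 0.3907 in → use 7/16 in.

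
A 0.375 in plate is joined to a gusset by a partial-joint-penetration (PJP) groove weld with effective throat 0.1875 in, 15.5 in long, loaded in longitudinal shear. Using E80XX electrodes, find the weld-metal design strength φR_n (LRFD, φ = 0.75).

φR_n ≈ 105 kips

E80XX → F_EXX = 80 ksi.
Effective throat (given) t_e = 0.1875 in.
A_we = 0.1875 × 15.5 = 2.906 in².
F_nw = 0.6 F_EXX = 48 ksi.
φR_n = 0.75 × 48 × 2.906 = 104.6 kips.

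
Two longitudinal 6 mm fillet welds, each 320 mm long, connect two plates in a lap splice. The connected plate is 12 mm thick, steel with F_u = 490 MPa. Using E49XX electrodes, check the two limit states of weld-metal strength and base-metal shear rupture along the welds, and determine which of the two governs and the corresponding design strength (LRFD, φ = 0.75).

φR_n ≈ 599 kN (weld metal governs)

E49XX → F_EXX = 490 MPa.
t_e = 0.707 × 6 = 4.242 mm; L = 640 mm.
Weld metal: φR_n = 0.75 × 0.6 × 490 × 4.242 × 640 × 10⁻³ = 598.6 kN.
Base metal (shear rupture): φR_n = 0.75 × 0.6 × 490 × 12 × 640 × 10⁻³ = 1693 kN.
Governing: weld metal.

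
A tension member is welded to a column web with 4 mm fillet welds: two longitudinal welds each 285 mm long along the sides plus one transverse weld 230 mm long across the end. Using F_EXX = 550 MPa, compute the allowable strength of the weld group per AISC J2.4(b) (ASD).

t_e = 0.707 × 4 = 2.828 mm.
R_nwl = 0.6 × 550 × 2.828 × 570 × 10⁻³ = 531.9 kN (longitudinal, 2 welds).
R_nwt = 0.6 × 550 × 2.828 × 230 × 10⁻³ = 214.6 kN (transverse, base value).
(i) R_nwl + R_nwt = 746.6 kN; (ii) 0.85 R_nwl + 1.5 R_nwt = 774.1 kN.
R_n = max = 774.1 kN [governs: (ii)]; R_n/Ω = 387.1 kN.

R_n/Ω ≈ 387 kN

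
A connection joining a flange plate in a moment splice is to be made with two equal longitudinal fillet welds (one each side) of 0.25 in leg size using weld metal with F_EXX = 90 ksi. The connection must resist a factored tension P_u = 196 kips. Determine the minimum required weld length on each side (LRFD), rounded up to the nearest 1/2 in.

Throat t_e = 0.707 × 0.25 = 0.1767 in.
φr_n = 0.75 × 0.6 × 90 × 0.1767 = 7.158 kips/in.
L_req = P_u / φr_n = 196 / 7.158 = 27.38 in total.
Per side: 27.38 / 2 = 13.69 in.
Round up → use L = 14 in on each side.

L = 14 in on each side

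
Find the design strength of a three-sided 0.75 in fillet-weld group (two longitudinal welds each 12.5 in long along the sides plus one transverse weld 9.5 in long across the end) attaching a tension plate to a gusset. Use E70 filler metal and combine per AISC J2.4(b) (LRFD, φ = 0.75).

E70XX → F_EXX = 70 ksi.
t_e = 0.707 × 0.75 = 0.5302 in.
R_nwl = 0.6 × 70 × 0.5302 × 25 = 556.8 kips (longitudinal, 2 welds).
R_nwt = 0.6 × 70 × 0.5302 × 9.5 = 211.6 kips (transverse, base value).
(i) R_nwl + R_nwt = 768.3 kips; (ii) 0.85 R_nwl + 1.5 R_nwt = 790.6 kips.
R_n = max = 790.6 kips [governs: (ii)]; φR_n = 593 kips.

φR_n ≈ 593 kips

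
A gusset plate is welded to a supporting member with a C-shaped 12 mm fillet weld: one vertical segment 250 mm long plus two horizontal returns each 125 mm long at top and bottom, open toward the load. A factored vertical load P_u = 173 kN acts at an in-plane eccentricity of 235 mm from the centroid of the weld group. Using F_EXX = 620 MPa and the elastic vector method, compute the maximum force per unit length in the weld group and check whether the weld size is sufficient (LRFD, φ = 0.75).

f_max ≈ 1290 N/mm; adequate

Total weld length L_w = 500 mm. Treat welds as unit-width lines.
Centroid: x̄ = 2×125×62.5 / 500 = 31.25 mm from the vertical weld.
Polar moment about centroid: J = I_x + I_y = [250³/12 + 2×125×125²] + [250×31.25² + 2(125³/12 + 125×31.25²)] = 6022000 mm³.
Direct shear f_v = P/L_w = 173×10³ / 500 = 346 N/mm (vertical).
Torsion M = P·e = 173×10³ × 235 = 40655000 N·mm.
Critical point at (x, y) = (93.75, 125) from centroid. f_tx = M·y/J = 843.9 N/mm; f_ty = M·x/J = 632.9 N/mm.
Resultant f_max = √[f_tx² + (f_v + f_ty)²] = √[843.9² + (346 + 632.9)²] = 1292 N/mm.
Capacity per unit length: φr_n = 0.75 × 0.6 × 620 × (0.707 × 12) = 2367 N/mm.
1292 ≤ 2367 → adequate.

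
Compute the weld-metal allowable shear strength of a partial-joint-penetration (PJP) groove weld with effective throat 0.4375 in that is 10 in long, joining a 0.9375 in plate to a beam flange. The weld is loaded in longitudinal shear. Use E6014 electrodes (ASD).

E60XX → F_EXX = 60 ksi.
Effective throat (given) t_e = 0.4375 in.
A_we = 0.4375 × 10 = 4.375 in².
F_nw = 0.6 F_EXX = 36 ksi.
R_n/Ω = (36 × 4.375) / 2.0 = 78.75 kips.

R_n/Ω ≈ 78.8 kips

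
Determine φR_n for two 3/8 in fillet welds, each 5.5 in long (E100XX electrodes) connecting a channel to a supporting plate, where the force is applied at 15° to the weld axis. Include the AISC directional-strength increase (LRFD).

E100XX → F_EXX = 100 ksi.
t_e = 0.707 × 0.375 = 0.2651 in; A_we = 0.2651 × 11 = 2.916 in².
Directional factor: 1.0 + 0.5 sin^1.5(15°) = 1.066.
F_nw = 0.6 × 100 × 1.066 = 63.95 ksi.
φR_n = 0.75 × 63.95 × 2.916 = 139.9 kip.

φR_n ≈ 140 kip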